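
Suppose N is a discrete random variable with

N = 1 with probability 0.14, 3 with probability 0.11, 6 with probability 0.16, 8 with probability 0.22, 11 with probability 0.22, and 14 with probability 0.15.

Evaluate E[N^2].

E[N^2] = Σ n^2·P(N=n)
 = 1·0.14 + 9·0.11 + 36·0.16 + 64·0.22 + 121·0.22 + 196·0.15
 = 0.14 + 0.99 + 5.76 + 14.08 + 26.62 + 29.4
 = 76.99

76.99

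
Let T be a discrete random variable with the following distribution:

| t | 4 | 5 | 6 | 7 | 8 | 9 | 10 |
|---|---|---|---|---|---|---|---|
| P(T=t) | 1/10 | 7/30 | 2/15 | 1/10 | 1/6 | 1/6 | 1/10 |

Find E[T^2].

51.3

E[T^2] = Σ t^2·P(T=t)
 = 16·1/10 + 25·7/30 + 36·2/15 + 49·1/10 + 64·1/6 + 81·1/6 + 100·1/10
 = 8/5 + 35/6 + 24/5 + 49/10 + 32/3 + 27/2 + 10
 = 513/10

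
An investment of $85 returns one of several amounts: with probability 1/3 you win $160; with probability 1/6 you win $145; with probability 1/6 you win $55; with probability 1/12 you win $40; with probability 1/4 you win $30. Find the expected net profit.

12.5

E[payout] = 160·1/3 + 145·1/6 + 55·1/6 + 40·1/12 + 30·1/4
 = 160/3 + 145/6 + 55/6 + 10/3 + 15/2
 = 195/2
Net = 195/2 - 85 = 25/2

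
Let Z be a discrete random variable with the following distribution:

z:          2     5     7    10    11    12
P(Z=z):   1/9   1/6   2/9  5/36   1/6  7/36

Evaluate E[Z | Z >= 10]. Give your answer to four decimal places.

P(Z >= 10) = 5/36 + 1/6 + 7/36 = 1/2.
E[Z | Z >= 10] = [10·5/36 + 11·1/6 + 12·7/36] / (1/2)
 = 50/9 / (1/2)
 = 100/9

11.1111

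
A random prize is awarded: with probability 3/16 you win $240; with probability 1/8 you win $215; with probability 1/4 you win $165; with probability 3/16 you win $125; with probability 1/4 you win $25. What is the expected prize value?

142.8125

E[payout] = 240·3/16 + 215·1/8 + 165·1/4 + 125·3/16 + 25·1/4
 = 45 + 215/8 + 165/4 + 375/16 + 25/4
 = 2285/16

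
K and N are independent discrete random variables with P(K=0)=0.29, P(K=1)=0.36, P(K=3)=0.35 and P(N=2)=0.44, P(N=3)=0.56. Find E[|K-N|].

1.458

E[|K-N|] = Σ_k Σ_n |k-n| · P(K=k)P(N=n)
 = 2·0.1276 + 3·0.1624 + 1·0.1584 + 2·0.2016 + 1·0.154 + 0·0.196
 = 0.2552 + 0.4872 + 0.1584 + 0.4032 + 0.154 + 0
 = 1.458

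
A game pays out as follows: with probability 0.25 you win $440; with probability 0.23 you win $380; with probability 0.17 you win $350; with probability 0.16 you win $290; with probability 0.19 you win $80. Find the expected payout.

318.5

E[payout] = 440·0.25 + 380·0.23 + 350·0.17 + 290·0.16 + 80·0.19
 = 110 + 87.4 + 59.5 + 46.4 + 15.2
 = 318.5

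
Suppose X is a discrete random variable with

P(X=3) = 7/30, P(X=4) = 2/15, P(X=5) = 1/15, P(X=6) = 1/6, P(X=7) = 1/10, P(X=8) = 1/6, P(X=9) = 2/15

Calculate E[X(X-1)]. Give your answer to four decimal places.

32.4667

E[X(X-1)] = Σ x(x-1)·P(X=x)
 = 6·7/30 + 12·2/15 + 20·1/15 + 30·1/6 + 42·1/10 + 56·1/6 + 72·2/15
 = 7/5 + 8/5 + 4/3 + 5 + 21/5 + 28/3 + 48/5
 = 487/15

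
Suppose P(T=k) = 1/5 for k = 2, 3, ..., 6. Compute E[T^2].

E[T^2] = Σ t^2·P(T=t)
 = 4·1/5 + 9·1/5 + 16·1/5 + 25·1/5 + 36·1/5
 = 4/5 + 9/5 + 16/5 + 5 + 36/5
 = 18

18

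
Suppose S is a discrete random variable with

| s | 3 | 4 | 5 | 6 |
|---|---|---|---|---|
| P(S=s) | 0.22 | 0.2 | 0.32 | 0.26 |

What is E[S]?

4.62

E[S] = Σ s·P(S=s)
 = 3·0.22 + 4·0.2 + 5·0.32 + 6·0.26
 = 0.66 + 0.8 + 1.6 + 1.56
 = 4.62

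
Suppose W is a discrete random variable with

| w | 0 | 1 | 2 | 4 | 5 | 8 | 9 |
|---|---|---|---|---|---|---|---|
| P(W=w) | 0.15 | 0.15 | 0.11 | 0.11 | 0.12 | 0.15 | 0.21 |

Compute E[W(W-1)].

27.46

E[W(W-1)] = Σ w(w-1)·P(W=w)
 = 0·0.15 + 0·0.15 + 2·0.11 + 12·0.11 + 20·0.12 + 56·0.15 + 72·0.21
 = 0 + 0 + 0.22 + 1.32 + 2.4 + 8.4 + 15.12
 = 27.46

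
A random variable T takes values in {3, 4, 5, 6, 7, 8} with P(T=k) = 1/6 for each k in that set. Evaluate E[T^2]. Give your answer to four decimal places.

E[T^2] = Σ t^2·P(T=t)
 = 9·1/6 + 16·1/6 + 25·1/6 + 36·1/6 + 49·1/6 + 64·1/6
 = 3/2 + 8/3 + 25/6 + 6 + 49/6 + 32/3
 = 199/6

33.1667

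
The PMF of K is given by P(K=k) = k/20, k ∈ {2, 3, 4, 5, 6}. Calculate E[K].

4.5

E[K] = Σ k·P(K=k)
 = 2·1/10 + 3·3/20 + 4·1/5 + 5·1/4 + 6·3/10
 = 1/5 + 9/20 + 4/5 + 5/4 + 9/5
 = 9/2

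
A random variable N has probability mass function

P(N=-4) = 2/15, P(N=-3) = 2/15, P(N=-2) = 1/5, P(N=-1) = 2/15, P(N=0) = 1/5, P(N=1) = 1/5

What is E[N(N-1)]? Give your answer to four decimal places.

5.7333

E[N(N-1)] = Σ n(n-1)·P(N=n)
 = 20·2/15 + 12·2/15 + 6·1/5 + 2·2/15 + 0·1/5 + 0·1/5
 = 8/3 + 8/5 + 6/5 + 4/15 + 0 + 0
 = 86/15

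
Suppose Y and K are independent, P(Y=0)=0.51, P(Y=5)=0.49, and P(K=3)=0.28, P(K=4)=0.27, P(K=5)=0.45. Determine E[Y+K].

6.62

E[Y+K] = Σ_y Σ_k (y+k) · P(Y=y)P(K=k)
 = 3·0.1428 + 4·0.1377 + 5·0.2295 + 8·0.1372 + 9·0.1323 + 10·0.2205
 = 0.4284 + 0.5508 + 1.1475 + 1.0976 + 1.1907 + 2.205
 = 6.62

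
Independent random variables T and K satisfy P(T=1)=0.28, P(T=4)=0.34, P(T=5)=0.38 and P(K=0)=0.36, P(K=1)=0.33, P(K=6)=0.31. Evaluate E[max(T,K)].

E[max(T,K)] = Σ_t Σ_k max(t,k) · P(T=t)P(K=k)
 = 1·0.1008 + 1·0.0924 + 6·0.0868 + 4·0.1224 + 4·0.1122 + 6·0.1054 + 5·0.1368 + 5·0.1254 + 6·0.1178
 = 0.1008 + 0.0924 + 0.5208 + 0.4896 + 0.4488 + 0.6324 + 0.684 + 0.627 + 0.7068
 = 4.3026

4.3026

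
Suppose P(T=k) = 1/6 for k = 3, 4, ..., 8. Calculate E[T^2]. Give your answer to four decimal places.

33.1667

E[T^2] = Σ t^2·P(T=t)
 = 9·1/6 + 16·1/6 + 25·1/6 + 36·1/6 + 49·1/6 + 64·1/6
 = 3/2 + 8/3 + 25/6 + 6 + 49/6 + 32/3
 = 199/6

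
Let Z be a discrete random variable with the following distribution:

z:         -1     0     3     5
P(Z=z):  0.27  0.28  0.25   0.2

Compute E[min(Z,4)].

1.28

E[min(Z,4)] = Σ min(z,4)·P(Z=z)
 = (-1)·0.27 + 0·0.28 + 3·0.25 + 4·0.2
 = (-0.27) + 0 + 0.75 + 0.8
 = 1.28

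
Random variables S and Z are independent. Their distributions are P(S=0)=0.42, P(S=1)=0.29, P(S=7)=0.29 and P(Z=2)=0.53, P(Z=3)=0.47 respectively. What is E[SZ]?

5.7304

E[SZ] = Σ_s Σ_z sz · P(S=s)P(Z=z)
 = 0·0.2226 + 0·0.1974 + 2·0.1537 + 3·0.1363 + 14·0.1537 + 21·0.1363
 = 0 + 0 + 0.3074 + 0.4089 + 2.1518 + 2.8623
 = 5.7304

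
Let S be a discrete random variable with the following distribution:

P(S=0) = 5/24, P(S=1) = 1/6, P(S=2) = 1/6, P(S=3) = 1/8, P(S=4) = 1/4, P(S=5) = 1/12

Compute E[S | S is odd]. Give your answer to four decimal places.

P(S is odd) = 1/6 + 1/8 + 1/12 = 3/8.
E[S | S is odd] = [1·1/6 + 3·1/8 + 5·1/12] / (3/8)
 = 23/24 / (3/8)
 = 23/9

2.5556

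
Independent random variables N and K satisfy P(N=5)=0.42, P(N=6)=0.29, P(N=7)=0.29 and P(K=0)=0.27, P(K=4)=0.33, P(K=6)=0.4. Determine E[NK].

21.8364

E[NK] = Σ_n Σ_k nk · P(N=n)P(K=k)
 = 0·0.1134 + 20·0.1386 + 30·0.168 + 0·0.0783 + 24·0.0957 + 36·0.116 + 0·0.0783 + 28·0.0957 + 42·0.116
 = 0 + 2.772 + 5.04 + 0 + 2.2968 + 4.176 + 0 + 2.6796 + 4.872
 = 21.8364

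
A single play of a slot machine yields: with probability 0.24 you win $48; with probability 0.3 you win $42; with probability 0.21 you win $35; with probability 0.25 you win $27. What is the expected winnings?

38.22

E[payout] = 48·0.24 + 42·0.3 + 35·0.21 + 27·0.25
 = 11.52 + 12.6 + 7.35 + 6.75
 = 38.22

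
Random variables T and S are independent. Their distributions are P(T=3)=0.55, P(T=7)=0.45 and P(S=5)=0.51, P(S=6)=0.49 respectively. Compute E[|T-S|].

E[|T-S|] = Σ_t Σ_s |t-s| · P(T=t)P(S=s)
 = 2·0.2805 + 3·0.2695 + 2·0.2295 + 1·0.2205
 = 0.561 + 0.8085 + 0.459 + 0.2205
 = 2.049

2.049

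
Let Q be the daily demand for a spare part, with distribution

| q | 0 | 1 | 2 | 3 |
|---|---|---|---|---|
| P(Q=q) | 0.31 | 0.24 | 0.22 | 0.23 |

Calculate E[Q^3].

E[Q^3] = Σ q^3·P(Q=q)
 = 0·0.31 + 1·0.24 + 8·0.22 + 27·0.23
 = 0 + 0.24 + 1.76 + 6.21
 = 8.21

8.21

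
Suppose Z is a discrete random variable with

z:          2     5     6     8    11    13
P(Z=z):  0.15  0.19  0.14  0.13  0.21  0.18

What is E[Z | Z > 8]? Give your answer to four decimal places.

P(Z > 8) = 0.21 + 0.18 = 0.39.
E[Z | Z > 8] = [11·0.21 + 13·0.18] / 0.39
 = 4.65 / 0.39
 = 155/13

11.9231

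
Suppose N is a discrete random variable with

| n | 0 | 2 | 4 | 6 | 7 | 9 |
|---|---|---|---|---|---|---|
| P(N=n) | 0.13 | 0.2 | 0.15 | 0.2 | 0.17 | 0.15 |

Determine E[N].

4.74

E[N] = Σ n·P(N=n)
 = 0·0.13 + 2·0.2 + 4·0.15 + 6·0.2 + 7·0.17 + 9·0.15
 = 0 + 0.4 + 0.6 + 1.2 + 1.19 + 1.35
 = 4.74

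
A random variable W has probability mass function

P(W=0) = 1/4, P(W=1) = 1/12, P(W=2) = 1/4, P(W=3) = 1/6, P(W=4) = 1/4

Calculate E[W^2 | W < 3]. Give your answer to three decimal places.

P(W < 3) = 1/4 + 1/12 + 1/4 = 7/12.
E[W^2 | W < 3] = [0·1/4 + 1·1/12 + 4·1/4] / (7/12)
 = 13/12 / (7/12)
 = 13/7

1.857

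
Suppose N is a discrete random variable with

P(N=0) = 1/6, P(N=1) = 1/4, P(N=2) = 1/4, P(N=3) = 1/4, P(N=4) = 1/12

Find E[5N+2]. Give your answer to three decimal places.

11.167

E[5N+2] = Σ (5n+2)·P(N=n)
 = 2·1/6 + 7·1/4 + 12·1/4 + 17·1/4 + 22·1/12
 = 1/3 + 7/4 + 3 + 17/4 + 11/6
 = 67/6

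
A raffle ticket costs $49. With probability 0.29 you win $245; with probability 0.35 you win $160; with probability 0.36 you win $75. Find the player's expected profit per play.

105.05

E[payout] = 245·0.29 + 160·0.35 + 75·0.36
 = 71.05 + 56 + 27
 = 154.05
Net = 154.05 - 49 = 105.05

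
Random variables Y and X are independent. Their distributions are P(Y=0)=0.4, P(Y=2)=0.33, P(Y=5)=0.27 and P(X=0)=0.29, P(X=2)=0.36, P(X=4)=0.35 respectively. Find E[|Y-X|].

E[|Y-X|] = Σ_y Σ_x |y-x| · P(Y=y)P(X=x)
 = 0·0.116 + 2·0.144 + 4·0.14 + 2·0.0957 + 0·0.1188 + 2·0.1155 + 5·0.0783 + 3·0.0972 + 1·0.0945
 = 0 + 0.288 + 0.56 + 0.1914 + 0 + 0.231 + 0.3915 + 0.2916 + 0.0945
 = 2.048

2.048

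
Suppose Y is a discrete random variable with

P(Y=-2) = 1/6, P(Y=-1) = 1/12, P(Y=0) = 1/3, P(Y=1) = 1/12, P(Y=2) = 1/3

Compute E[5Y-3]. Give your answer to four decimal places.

E[5Y-3] = Σ (5y-3)·P(Y=y)
 = (-13)·1/6 + (-8)·1/12 + (-3)·1/3 + 2·1/12 + 7·1/3
 = (-13/6) + (-2/3) + (-1) + 1/6 + 7/3
 = -4/3

-1.3333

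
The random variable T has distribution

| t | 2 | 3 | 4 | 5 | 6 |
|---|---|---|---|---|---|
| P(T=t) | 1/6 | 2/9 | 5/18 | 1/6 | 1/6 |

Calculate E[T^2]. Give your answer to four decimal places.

17.2778

E[T^2] = Σ t^2·P(T=t)
 = 4·1/6 + 9·2/9 + 16·5/18 + 25·1/6 + 36·1/6
 = 2/3 + 2 + 40/9 + 25/6 + 6
 = 311/18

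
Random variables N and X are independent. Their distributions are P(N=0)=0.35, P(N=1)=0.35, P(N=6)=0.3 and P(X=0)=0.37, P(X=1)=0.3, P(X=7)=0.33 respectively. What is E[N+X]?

4.76

E[N+X] = Σ_n Σ_x (n+x) · P(N=n)P(X=x)
 = 0·0.1295 + 1·0.105 + 7·0.1155 + 1·0.1295 + 2·0.105 + 8·0.1155 + 6·0.111 + 7·0.09 + 13·0.099
 = 0 + 0.105 + 0.8085 + 0.1295 + 0.21 + 0.924 + 0.666 + 0.63 + 1.287
 = 4.76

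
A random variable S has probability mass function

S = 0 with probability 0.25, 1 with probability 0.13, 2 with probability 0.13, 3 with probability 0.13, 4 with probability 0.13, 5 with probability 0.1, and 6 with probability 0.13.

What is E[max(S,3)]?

3.72

E[max(S,3)] = Σ max(s,3)·P(S=s)
 = 3·0.25 + 3·0.13 + 3·0.13 + 3·0.13 + 4·0.13 + 5·0.1 + 6·0.13
 = 0.75 + 0.39 + 0.39 + 0.39 + 0.52 + 0.5 + 0.78
 = 3.72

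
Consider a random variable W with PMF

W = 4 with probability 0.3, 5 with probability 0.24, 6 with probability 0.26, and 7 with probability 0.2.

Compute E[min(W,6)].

E[min(W,6)] = Σ min(w,6)·P(W=w)
 = 4·0.3 + 5·0.24 + 6·0.26 + 6·0.2
 = 1.2 + 1.2 + 1.56 + 1.2
 = 5.16

5.16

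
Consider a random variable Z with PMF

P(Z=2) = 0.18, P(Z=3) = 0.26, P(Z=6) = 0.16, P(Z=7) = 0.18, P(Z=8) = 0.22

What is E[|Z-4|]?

2.36

E[|Z-4|] = Σ |z-4|·P(Z=z)
 = 2·0.18 + 1·0.26 + 2·0.16 + 3·0.18 + 4·0.22
 = 0.36 + 0.26 + 0.32 + 0.54 + 0.88
 = 2.36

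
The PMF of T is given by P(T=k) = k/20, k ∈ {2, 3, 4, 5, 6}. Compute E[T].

E[T] = Σ t·P(T=t)
 = 2·1/10 + 3·3/20 + 4·1/5 + 5·1/4 + 6·3/10
 = 1/5 + 9/20 + 4/5 + 5/4 + 9/5
 = 9/2

4.5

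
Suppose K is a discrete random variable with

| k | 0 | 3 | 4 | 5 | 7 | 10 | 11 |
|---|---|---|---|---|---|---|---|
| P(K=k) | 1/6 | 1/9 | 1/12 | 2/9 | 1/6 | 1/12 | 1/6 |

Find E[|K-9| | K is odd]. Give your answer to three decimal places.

P(K is odd) = 1/9 + 2/9 + 1/6 + 1/6 = 2/3.
E[|K-9| | K is odd] = [6·1/9 + 4·2/9 + 2·1/6 + 2·1/6] / (2/3)
 = 20/9 / (2/3)
 = 10/3

3.333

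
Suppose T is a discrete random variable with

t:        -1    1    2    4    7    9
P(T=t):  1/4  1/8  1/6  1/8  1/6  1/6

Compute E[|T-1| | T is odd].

P(T is odd) = 1/4 + 1/8 + 1/6 + 1/6 = 17/24.
E[|T-1| | T is odd] = [2·1/4 + 0·1/8 + 6·1/6 + 8·1/6] / (17/24)
 = 17/6 / (17/24)
 = 4

4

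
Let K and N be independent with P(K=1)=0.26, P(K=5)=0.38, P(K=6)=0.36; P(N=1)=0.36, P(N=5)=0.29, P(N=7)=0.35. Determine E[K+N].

E[K+N] = Σ_k Σ_n (k+n) · P(K=k)P(N=n)
 = 2·0.0936 + 6·0.0754 + 8·0.091 + 6·0.1368 + 10·0.1102 + 12·0.133 + 7·0.1296 + 11·0.1044 + 13·0.126
 = 0.1872 + 0.4524 + 0.728 + 0.8208 + 1.102 + 1.596 + 0.9072 + 1.1484 + 1.638
 = 8.58

8.58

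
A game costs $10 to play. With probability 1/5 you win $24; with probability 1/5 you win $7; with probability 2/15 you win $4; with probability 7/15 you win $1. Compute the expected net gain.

E[payout] = 24·1/5 + 7·1/5 + 4·2/15 + 1·7/15
 = 24/5 + 7/5 + 8/15 + 7/15
 = 36/5
Net = 36/5 - 10 = -14/5

-2.8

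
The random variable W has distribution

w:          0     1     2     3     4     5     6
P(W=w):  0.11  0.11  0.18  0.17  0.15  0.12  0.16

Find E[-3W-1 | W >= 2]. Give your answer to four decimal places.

P(W >= 2) = 0.18 + 0.17 + 0.15 + 0.12 + 0.16 = 0.78.
E[-3W-1 | W >= 2] = [(-7)·0.18 + (-10)·0.17 + (-13)·0.15 + (-16)·0.12 + (-19)·0.16] / 0.78
 = -9.87 / 0.78
 = -329/26

-12.6538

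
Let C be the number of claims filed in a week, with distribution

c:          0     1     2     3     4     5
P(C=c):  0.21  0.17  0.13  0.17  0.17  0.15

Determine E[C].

E[C] = Σ c·P(C=c)
 = 0·0.21 + 1·0.17 + 2·0.13 + 3·0.17 + 4·0.17 + 5·0.15
 = 0 + 0.17 + 0.26 + 0.51 + 0.68 + 0.75
 = 2.37

2.37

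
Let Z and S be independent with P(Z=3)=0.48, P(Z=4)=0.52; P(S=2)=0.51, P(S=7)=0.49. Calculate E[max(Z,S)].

5.2252

E[max(Z,S)] = Σ_z Σ_s max(z,s) · P(Z=z)P(S=s)
 = 3·0.2448 + 7·0.2352 + 4·0.2652 + 7·0.2548
 = 0.7344 + 1.6464 + 1.0608 + 1.7836
 = 5.2252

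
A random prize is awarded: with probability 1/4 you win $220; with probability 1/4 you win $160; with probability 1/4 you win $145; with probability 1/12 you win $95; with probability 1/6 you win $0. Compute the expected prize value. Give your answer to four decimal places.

139.1667

E[payout] = 220·1/4 + 160·1/4 + 145·1/4 + 95·1/12 + 0·1/6
 = 55 + 40 + 145/4 + 95/12 + 0
 = 835/6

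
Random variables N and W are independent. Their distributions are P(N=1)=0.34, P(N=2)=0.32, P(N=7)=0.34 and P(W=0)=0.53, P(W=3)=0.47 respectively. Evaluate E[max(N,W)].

3.83

E[max(N,W)] = Σ_n Σ_w max(n,w) · P(N=n)P(W=w)
 = 1·0.1802 + 3·0.1598 + 2·0.1696 + 3·0.1504 + 7·0.1802 + 7·0.1598
 = 0.1802 + 0.4794 + 0.3392 + 0.4512 + 1.2614 + 1.1186
 = 3.83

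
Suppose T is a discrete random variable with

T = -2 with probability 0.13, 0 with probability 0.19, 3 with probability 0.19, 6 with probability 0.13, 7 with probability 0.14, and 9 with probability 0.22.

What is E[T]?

4.05

E[T] = Σ t·P(T=t)
 = (-2)·0.13 + 0·0.19 + 3·0.19 + 6·0.13 + 7·0.14 + 9·0.22
 = (-0.26) + 0 + 0.57 + 0.78 + 0.98 + 1.98
 = 4.05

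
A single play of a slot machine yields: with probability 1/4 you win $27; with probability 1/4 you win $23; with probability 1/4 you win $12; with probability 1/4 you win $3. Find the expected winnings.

16.25

E[payout] = 27·1/4 + 23·1/4 + 12·1/4 + 3·1/4
 = 27/4 + 23/4 + 3 + 3/4
 = 65/4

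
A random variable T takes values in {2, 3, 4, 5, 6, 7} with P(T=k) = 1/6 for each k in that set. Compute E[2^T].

42

E[2^T] = Σ 2^t·P(T=t)
 = 4·1/6 + 8·1/6 + 16·1/6 + 32·1/6 + 64·1/6 + 128·1/6
 = 2/3 + 4/3 + 8/3 + 16/3 + 32/3 + 64/3
 = 42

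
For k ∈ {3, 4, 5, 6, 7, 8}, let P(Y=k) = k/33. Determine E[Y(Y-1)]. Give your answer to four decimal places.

E[Y(Y-1)] = Σ y(y-1)·P(Y=y)
 = 6·1/11 + 12·4/33 + 20·5/33 + 30·2/11 + 42·7/33 + 56·8/33
 = 6/11 + 16/11 + 100/33 + 60/11 + 98/11 + 448/33
 = 1088/33

32.9697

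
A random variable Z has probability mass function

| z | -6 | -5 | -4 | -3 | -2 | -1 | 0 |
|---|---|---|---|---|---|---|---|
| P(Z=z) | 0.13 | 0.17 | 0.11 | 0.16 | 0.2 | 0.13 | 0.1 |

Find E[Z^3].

-62.42

E[Z^3] = Σ z^3·P(Z=z)
 = (-216)·0.13 + (-125)·0.17 + (-64)·0.11 + (-27)·0.16 + (-8)·0.2 + (-1)·0.13 + 0·0.1
 = (-28.08) + (-21.25) + (-7.04) + (-4.32) + (-1.6) + (-0.13) + 0
 = -62.42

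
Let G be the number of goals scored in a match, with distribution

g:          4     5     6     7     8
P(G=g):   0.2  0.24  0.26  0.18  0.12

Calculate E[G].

E[G] = Σ g·P(G=g)
 = 4·0.2 + 5·0.24 + 6·0.26 + 7·0.18 + 8·0.12
 = 0.8 + 1.2 + 1.56 + 1.26 + 0.96
 = 5.78

5.78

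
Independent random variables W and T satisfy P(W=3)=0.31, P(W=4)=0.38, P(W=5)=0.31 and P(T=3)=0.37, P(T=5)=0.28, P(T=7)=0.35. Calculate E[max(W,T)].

E[max(W,T)] = Σ_w Σ_t max(w,t) · P(W=w)P(T=t)
 = 3·0.1147 + 5·0.0868 + 7·0.1085 + 4·0.1406 + 5·0.1064 + 7·0.133 + 5·0.1147 + 5·0.0868 + 7·0.1085
 = 0.3441 + 0.434 + 0.7595 + 0.5624 + 0.532 + 0.931 + 0.5735 + 0.434 + 0.7595
 = 5.33

5.33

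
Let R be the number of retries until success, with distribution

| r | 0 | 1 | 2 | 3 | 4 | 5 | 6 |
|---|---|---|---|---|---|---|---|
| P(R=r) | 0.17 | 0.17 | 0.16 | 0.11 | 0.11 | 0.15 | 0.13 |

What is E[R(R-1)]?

9.2

E[R(R-1)] = Σ r(r-1)·P(R=r)
 = 0·0.17 + 0·0.17 + 2·0.16 + 6·0.11 + 12·0.11 + 20·0.15 + 30·0.13
 = 0 + 0 + 0.32 + 0.66 + 1.32 + 3 + 3.9
 = 9.2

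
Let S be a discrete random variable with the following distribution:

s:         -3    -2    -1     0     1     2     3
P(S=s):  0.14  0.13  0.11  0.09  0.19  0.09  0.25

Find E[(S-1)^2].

5.03

E[(S-1)^2] = Σ (s-1)^2·P(S=s)
 = 16·0.14 + 9·0.13 + 4·0.11 + 1·0.09 + 0·0.19 + 1·0.09 + 4·0.25
 = 2.24 + 1.17 + 0.44 + 0.09 + 0 + 0.09 + 1
 = 5.03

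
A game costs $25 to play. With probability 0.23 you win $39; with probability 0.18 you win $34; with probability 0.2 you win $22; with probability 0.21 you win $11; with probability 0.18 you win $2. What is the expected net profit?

-2.84

E[payout] = 39·0.23 + 34·0.18 + 22·0.2 + 11·0.21 + 2·0.18
 = 8.97 + 6.12 + 4.4 + 2.31 + 0.36
 = 22.16
Net = 22.16 - 25 = -2.84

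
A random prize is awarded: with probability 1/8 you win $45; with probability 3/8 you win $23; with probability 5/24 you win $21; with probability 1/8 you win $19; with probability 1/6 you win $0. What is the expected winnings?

E[payout] = 45·1/8 + 23·3/8 + 21·5/24 + 19·1/8 + 0·1/6
 = 45/8 + 69/8 + 35/8 + 19/8 + 0
 = 21

21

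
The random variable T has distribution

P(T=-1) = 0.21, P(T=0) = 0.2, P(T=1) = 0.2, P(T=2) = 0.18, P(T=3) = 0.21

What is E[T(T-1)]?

E[T(T-1)] = Σ t(t-1)·P(T=t)
 = 2·0.21 + 0·0.2 + 0·0.2 + 2·0.18 + 6·0.21
 = 0.42 + 0 + 0 + 0.36 + 1.26
 = 2.04

2.04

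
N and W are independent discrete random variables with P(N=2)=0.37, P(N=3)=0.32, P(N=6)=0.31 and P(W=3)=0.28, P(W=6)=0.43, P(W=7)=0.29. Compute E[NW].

19.402

E[NW] = Σ_n Σ_w nw · P(N=n)P(W=w)
 = 6·0.1036 + 12·0.1591 + 14·0.1073 + 9·0.0896 + 18·0.1376 + 21·0.0928 + 18·0.0868 + 36·0.1333 + 42·0.0899
 = 0.6216 + 1.9092 + 1.5022 + 0.8064 + 2.4768 + 1.9488 + 1.5624 + 4.7988 + 3.7758
 = 19.402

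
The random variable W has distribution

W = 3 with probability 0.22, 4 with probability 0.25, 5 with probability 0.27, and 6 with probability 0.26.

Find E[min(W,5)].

4.31

E[min(W,5)] = Σ min(w,5)·P(W=w)
 = 3·0.22 + 4·0.25 + 5·0.27 + 5·0.26
 = 0.66 + 1 + 1.35 + 1.3
 = 4.31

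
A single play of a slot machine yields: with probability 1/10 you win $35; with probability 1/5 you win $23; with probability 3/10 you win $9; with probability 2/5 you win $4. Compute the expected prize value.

12.4

E[payout] = 35·1/10 + 23·1/5 + 9·3/10 + 4·2/5
 = 7/2 + 23/5 + 27/10 + 8/5
 = 62/5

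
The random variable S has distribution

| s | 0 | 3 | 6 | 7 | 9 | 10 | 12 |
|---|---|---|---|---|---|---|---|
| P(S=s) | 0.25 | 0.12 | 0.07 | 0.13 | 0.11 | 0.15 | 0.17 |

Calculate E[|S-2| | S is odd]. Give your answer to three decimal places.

P(S is odd) = 0.12 + 0.13 + 0.11 = 0.36.
E[|S-2| | S is odd] = [1·0.12 + 5·0.13 + 7·0.11] / 0.36
 = 1.54 / 0.36
 = 77/18

4.278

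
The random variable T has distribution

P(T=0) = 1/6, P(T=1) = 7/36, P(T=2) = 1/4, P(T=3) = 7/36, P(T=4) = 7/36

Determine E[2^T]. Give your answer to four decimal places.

6.2222

E[2^T] = Σ 2^t·P(T=t)
 = 1·1/6 + 2·7/36 + 4·1/4 + 8·7/36 + 16·7/36
 = 1/6 + 7/18 + 1 + 14/9 + 28/9
 = 56/9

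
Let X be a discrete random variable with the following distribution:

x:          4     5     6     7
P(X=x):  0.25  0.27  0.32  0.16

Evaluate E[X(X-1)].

24.72

E[X(X-1)] = Σ x(x-1)·P(X=x)
 = 12·0.25 + 20·0.27 + 30·0.32 + 42·0.16
 = 3 + 5.4 + 9.6 + 6.72
 = 24.72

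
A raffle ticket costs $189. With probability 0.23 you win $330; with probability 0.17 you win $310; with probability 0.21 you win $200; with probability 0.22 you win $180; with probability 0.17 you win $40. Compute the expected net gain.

E[payout] = 330·0.23 + 310·0.17 + 200·0.21 + 180·0.22 + 40·0.17
 = 75.9 + 52.7 + 42 + 39.6 + 6.8
 = 217
Net = 217 - 189 = 28

28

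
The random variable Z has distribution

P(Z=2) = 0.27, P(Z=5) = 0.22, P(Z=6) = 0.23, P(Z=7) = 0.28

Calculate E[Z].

E[Z] = Σ z·P(Z=z)
 = 2·0.27 + 5·0.22 + 6·0.23 + 7·0.28
 = 0.54 + 1.1 + 1.38 + 1.96
 = 4.98

4.98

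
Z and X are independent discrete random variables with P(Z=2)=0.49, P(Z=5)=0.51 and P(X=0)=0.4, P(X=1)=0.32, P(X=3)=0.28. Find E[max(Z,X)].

E[max(Z,X)] = Σ_z Σ_x max(z,x) · P(Z=z)P(X=x)
 = 2·0.196 + 2·0.1568 + 3·0.1372 + 5·0.204 + 5·0.1632 + 5·0.1428
 = 0.392 + 0.3136 + 0.4116 + 1.02 + 0.816 + 0.714
 = 3.6672

3.6672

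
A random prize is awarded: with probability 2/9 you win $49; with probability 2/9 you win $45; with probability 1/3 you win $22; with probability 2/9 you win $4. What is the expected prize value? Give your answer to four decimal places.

29.1111

E[payout] = 49·2/9 + 45·2/9 + 22·1/3 + 4·2/9
 = 98/9 + 10 + 22/3 + 8/9
 = 262/9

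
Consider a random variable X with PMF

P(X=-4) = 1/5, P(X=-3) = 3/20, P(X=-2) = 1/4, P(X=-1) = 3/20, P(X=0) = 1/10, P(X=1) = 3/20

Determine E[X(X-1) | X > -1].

0

P(X > -1) = 1/10 + 3/20 = 1/4.
E[X(X-1) | X > -1] = [0·1/10 + 0·3/20] / (1/4)
 = 0 / (1/4)
 = 0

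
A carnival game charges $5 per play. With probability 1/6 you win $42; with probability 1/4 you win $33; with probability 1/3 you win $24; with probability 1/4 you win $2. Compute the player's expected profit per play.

18.75

E[payout] = 42·1/6 + 33·1/4 + 24·1/3 + 2·1/4
 = 7 + 33/4 + 8 + 1/2
 = 95/4
Net = 95/4 - 5 = 75/4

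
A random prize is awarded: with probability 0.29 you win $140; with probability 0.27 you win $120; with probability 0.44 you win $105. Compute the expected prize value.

E[payout] = 140·0.29 + 120·0.27 + 105·0.44
 = 40.6 + 32.4 + 46.2
 = 119.2

119.2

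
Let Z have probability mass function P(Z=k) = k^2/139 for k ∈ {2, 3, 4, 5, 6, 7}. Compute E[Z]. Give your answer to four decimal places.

5.6331

E[Z] = Σ z·P(Z=z)
 = 2·4/139 + 3·9/139 + 4·16/139 + 5·25/139 + 6·36/139 + 7·49/139
 = 8/139 + 27/139 + 64/139 + 125/139 + 216/139 + 343/139
 = 783/139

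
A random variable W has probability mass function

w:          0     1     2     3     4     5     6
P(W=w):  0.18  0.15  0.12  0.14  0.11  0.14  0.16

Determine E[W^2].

12.91

E[W^2] = Σ w^2·P(W=w)
 = 0·0.18 + 1·0.15 + 4·0.12 + 9·0.14 + 16·0.11 + 25·0.14 + 36·0.16
 = 0 + 0.15 + 0.48 + 1.26 + 1.76 + 3.5 + 5.76
 = 12.91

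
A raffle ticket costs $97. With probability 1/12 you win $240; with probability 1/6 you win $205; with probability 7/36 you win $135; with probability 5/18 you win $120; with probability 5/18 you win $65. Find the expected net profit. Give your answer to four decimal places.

E[payout] = 240·1/12 + 205·1/6 + 135·7/36 + 120·5/18 + 65·5/18
 = 20 + 205/6 + 105/4 + 100/3 + 325/18
 = 4745/36
Net = 4745/36 - 97 = 1253/36

34.8056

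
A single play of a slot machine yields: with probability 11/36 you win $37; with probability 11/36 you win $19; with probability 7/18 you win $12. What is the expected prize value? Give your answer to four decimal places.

21.7778

E[payout] = 37·11/36 + 19·11/36 + 12·7/18
 = 407/36 + 209/36 + 14/3
 = 196/9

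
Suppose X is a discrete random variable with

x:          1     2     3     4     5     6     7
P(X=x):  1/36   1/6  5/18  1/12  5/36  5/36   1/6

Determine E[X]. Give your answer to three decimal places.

E[X] = Σ x·P(X=x)
 = 1·1/36 + 2·1/6 + 3·5/18 + 4·1/12 + 5·5/36 + 6·5/36 + 7·1/6
 = 1/36 + 1/3 + 5/6 + 1/3 + 25/36 + 5/6 + 7/6
 = 38/9

4.222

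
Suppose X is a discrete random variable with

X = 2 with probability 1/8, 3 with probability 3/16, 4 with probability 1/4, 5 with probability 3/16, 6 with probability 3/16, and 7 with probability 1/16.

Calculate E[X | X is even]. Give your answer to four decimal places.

P(X is even) = 1/8 + 1/4 + 3/16 = 9/16.
E[X | X is even] = [2·1/8 + 4·1/4 + 6·3/16] / (9/16)
 = 19/8 / (9/16)
 = 38/9

4.2222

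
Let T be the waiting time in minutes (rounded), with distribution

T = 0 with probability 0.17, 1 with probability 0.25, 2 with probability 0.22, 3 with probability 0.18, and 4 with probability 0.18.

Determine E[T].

E[T] = Σ t·P(T=t)
 = 0·0.17 + 1·0.25 + 2·0.22 + 3·0.18 + 4·0.18
 = 0 + 0.25 + 0.44 + 0.54 + 0.72
 = 1.95

1.95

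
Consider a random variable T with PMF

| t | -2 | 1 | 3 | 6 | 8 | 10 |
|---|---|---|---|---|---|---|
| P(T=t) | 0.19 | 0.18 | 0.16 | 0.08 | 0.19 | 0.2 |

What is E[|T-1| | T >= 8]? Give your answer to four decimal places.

P(T >= 8) = 0.19 + 0.2 = 0.39.
E[|T-1| | T >= 8] = [7·0.19 + 9·0.2] / 0.39
 = 3.13 / 0.39
 = 313/39

8.0256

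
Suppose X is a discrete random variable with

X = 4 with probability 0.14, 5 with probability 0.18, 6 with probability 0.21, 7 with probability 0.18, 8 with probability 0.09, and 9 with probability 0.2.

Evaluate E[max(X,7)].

7.49

E[max(X,7)] = Σ max(x,7)·P(X=x)
 = 7·0.14 + 7·0.18 + 7·0.21 + 7·0.18 + 8·0.09 + 9·0.2
 = 0.98 + 1.26 + 1.47 + 1.26 + 0.72 + 1.8
 = 7.49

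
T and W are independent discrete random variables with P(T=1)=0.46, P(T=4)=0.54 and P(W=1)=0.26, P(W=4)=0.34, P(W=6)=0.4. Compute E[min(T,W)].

2.1988

E[min(T,W)] = Σ_t Σ_w min(t,w) · P(T=t)P(W=w)
 = 1·0.1196 + 1·0.1564 + 1·0.184 + 1·0.1404 + 4·0.1836 + 4·0.216
 = 0.1196 + 0.1564 + 0.184 + 0.1404 + 0.7344 + 0.864
 = 2.1988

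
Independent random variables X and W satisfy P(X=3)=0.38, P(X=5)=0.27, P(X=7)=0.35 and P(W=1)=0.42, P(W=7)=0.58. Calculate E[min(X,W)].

3.2852

E[min(X,W)] = Σ_x Σ_w min(x,w) · P(X=x)P(W=w)
 = 1·0.1596 + 3·0.2204 + 1·0.1134 + 5·0.1566 + 1·0.147 + 7·0.203
 = 0.1596 + 0.6612 + 0.1134 + 0.783 + 0.147 + 1.421
 = 3.2852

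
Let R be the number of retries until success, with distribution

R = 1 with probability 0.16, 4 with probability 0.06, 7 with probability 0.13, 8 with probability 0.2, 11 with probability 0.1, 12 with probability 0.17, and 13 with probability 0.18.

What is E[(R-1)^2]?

71.51

E[(R-1)^2] = Σ (r-1)^2·P(R=r)
 = 0·0.16 + 9·0.06 + 36·0.13 + 49·0.2 + 100·0.1 + 121·0.17 + 144·0.18
 = 0 + 0.54 + 4.68 + 9.8 + 10 + 20.57 + 25.92
 = 71.51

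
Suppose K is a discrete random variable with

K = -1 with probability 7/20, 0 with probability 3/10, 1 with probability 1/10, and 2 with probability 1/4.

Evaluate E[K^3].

E[K^3] = Σ k^3·P(K=k)
 = (-1)·7/20 + 0·3/10 + 1·1/10 + 8·1/4
 = (-7/20) + 0 + 1/10 + 2
 = 7/4

1.75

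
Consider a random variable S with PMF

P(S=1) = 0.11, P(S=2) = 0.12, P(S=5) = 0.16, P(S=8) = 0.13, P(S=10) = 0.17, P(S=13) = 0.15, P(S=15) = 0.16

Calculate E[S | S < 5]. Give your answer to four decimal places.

1.5217

P(S < 5) = 0.11 + 0.12 = 0.23.
E[S | S < 5] = [1·0.11 + 2·0.12] / 0.23
 = 0.35 / 0.23
 = 35/23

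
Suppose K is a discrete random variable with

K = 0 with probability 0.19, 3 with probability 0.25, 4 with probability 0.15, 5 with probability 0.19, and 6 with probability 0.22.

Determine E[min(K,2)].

1.62

E[min(K,2)] = Σ min(k,2)·P(K=k)
 = 0·0.19 + 2·0.25 + 2·0.15 + 2·0.19 + 2·0.22
 = 0 + 0.5 + 0.3 + 0.38 + 0.44
 = 1.62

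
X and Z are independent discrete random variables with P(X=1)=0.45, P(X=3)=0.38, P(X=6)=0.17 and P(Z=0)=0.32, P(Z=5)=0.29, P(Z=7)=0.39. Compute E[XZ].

E[XZ] = Σ_x Σ_z xz · P(X=x)P(Z=z)
 = 0·0.144 + 5·0.1305 + 7·0.1755 + 0·0.1216 + 15·0.1102 + 21·0.1482 + 0·0.0544 + 30·0.0493 + 42·0.0663
 = 0 + 0.6525 + 1.2285 + 0 + 1.653 + 3.1122 + 0 + 1.479 + 2.7846
 = 10.9098

10.9098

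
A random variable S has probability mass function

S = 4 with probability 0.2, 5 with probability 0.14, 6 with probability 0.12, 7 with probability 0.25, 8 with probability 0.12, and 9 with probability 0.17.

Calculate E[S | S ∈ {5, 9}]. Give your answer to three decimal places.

7.194

P(S ∈ {5, 9}) = 0.14 + 0.17 = 0.31.
E[S | S ∈ {5, 9}] = [5·0.14 + 9·0.17] / 0.31
 = 2.23 / 0.31
 = 223/31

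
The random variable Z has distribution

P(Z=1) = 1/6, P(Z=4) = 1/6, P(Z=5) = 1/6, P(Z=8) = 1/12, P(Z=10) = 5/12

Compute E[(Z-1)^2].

E[(Z-1)^2] = Σ (z-1)^2·P(Z=z)
 = 0·1/6 + 9·1/6 + 16·1/6 + 49·1/12 + 81·5/12
 = 0 + 3/2 + 8/3 + 49/12 + 135/4
 = 42

42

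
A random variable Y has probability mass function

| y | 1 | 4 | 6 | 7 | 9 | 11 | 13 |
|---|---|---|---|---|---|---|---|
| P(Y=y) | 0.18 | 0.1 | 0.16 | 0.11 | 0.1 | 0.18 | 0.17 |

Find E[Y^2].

E[Y^2] = Σ y^2·P(Y=y)
 = 1·0.18 + 16·0.1 + 36·0.16 + 49·0.11 + 81·0.1 + 121·0.18 + 169·0.17
 = 0.18 + 1.6 + 5.76 + 5.39 + 8.1 + 21.78 + 28.73
 = 71.54

71.54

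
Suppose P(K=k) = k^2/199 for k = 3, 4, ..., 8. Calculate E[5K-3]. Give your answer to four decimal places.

E[5K-3] = Σ (5k-3)·P(K=k)
 = 12·9/199 + 17·16/199 + 22·25/199 + 27·36/199 + 32·49/199 + 37·64/199
 = 108/199 + 272/199 + 550/199 + 972/199 + 1568/199 + 2368/199
 = 5838/199

29.3367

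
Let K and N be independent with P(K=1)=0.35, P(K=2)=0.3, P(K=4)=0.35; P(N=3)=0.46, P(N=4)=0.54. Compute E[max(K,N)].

3.701

E[max(K,N)] = Σ_k Σ_n max(k,n) · P(K=k)P(N=n)
 = 3·0.161 + 4·0.189 + 3·0.138 + 4·0.162 + 4·0.161 + 4·0.189
 = 0.483 + 0.756 + 0.414 + 0.648 + 0.644 + 0.756
 = 3.701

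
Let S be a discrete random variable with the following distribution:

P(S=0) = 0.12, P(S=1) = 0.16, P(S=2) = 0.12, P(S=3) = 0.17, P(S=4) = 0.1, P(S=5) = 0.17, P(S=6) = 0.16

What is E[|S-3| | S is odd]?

P(S is odd) = 0.16 + 0.17 + 0.17 = 0.5.
E[|S-3| | S is odd] = [2·0.16 + 0·0.17 + 2·0.17] / 0.5
 = 0.66 / 0.5
 = 33/25

1.32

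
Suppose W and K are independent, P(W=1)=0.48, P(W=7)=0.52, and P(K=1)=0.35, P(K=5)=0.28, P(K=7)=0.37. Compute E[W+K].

8.46

E[W+K] = Σ_w Σ_k (w+k) · P(W=w)P(K=k)
 = 2·0.168 + 6·0.1344 + 8·0.1776 + 8·0.182 + 12·0.1456 + 14·0.1924
 = 0.336 + 0.8064 + 1.4208 + 1.456 + 1.7472 + 2.6936
 = 8.46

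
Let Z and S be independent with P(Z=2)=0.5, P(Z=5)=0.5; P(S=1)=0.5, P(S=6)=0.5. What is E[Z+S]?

E[Z+S] = Σ_z Σ_s (z+s) · P(Z=z)P(S=s)
 = 3·0.25 + 8·0.25 + 6·0.25 + 11·0.25
 = 0.75 + 2 + 1.5 + 2.75
 = 7

7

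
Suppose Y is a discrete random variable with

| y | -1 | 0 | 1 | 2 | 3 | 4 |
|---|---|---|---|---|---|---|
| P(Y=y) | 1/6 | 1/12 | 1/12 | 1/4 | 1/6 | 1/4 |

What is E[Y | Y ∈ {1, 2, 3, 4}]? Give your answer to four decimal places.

2.7778

P(Y ∈ {1, 2, 3, 4}) = 1/12 + 1/4 + 1/6 + 1/4 = 3/4.
E[Y | Y ∈ {1, 2, 3, 4}] = [1·1/12 + 2·1/4 + 3·1/6 + 4·1/4] / (3/4)
 = 25/12 / (3/4)
 = 25/9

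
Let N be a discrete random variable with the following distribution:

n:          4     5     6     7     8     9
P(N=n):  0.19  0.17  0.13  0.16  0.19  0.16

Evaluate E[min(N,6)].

5.45

E[min(N,6)] = Σ min(n,6)·P(N=n)
 = 4·0.19 + 5·0.17 + 6·0.13 + 6·0.16 + 6·0.19 + 6·0.16
 = 0.76 + 0.85 + 0.78 + 0.96 + 1.14 + 0.96
 = 5.45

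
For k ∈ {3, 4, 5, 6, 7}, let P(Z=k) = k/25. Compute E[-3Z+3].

-13.2

E[-3Z+3] = Σ (-3z+3)·P(Z=z)
 = (-6)·3/25 + (-9)·4/25 + (-12)·1/5 + (-15)·6/25 + (-18)·7/25
 = (-18/25) + (-36/25) + (-12/5) + (-18/5) + (-126/25)
 = -66/5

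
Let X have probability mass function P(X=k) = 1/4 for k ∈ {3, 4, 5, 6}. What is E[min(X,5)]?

4.25

E[min(X,5)] = Σ min(x,5)·P(X=x)
 = 3·1/4 + 4·1/4 + 5·1/4 + 5·1/4
 = 3/4 + 1 + 5/4 + 5/4
 = 17/4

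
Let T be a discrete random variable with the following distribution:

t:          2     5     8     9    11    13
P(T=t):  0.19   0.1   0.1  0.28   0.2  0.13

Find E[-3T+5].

-19.27

E[-3T+5] = Σ (-3t+5)·P(T=t)
 = (-1)·0.19 + (-10)·0.1 + (-19)·0.1 + (-22)·0.28 + (-28)·0.2 + (-34)·0.13
 = (-0.19) + (-1) + (-1.9) + (-6.16) + (-5.6) + (-4.42)
 = -19.27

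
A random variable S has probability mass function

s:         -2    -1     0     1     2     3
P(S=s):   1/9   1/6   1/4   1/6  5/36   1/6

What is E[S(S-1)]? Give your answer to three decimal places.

2.278

E[S(S-1)] = Σ s(s-1)·P(S=s)
 = 6·1/9 + 2·1/6 + 0·1/4 + 0·1/6 + 2·5/36 + 6·1/6
 = 2/3 + 1/3 + 0 + 0 + 5/18 + 1
 = 41/18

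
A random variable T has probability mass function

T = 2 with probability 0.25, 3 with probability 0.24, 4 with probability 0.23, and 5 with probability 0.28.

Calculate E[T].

E[T] = Σ t·P(T=t)
 = 2·0.25 + 3·0.24 + 4·0.23 + 5·0.28
 = 0.5 + 0.72 + 0.92 + 1.4
 = 3.54

3.54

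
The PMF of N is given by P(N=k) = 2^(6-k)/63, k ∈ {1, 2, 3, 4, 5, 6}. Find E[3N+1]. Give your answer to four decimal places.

6.7143

E[3N+1] = Σ (3n+1)·P(N=n)
 = 4·32/63 + 7·16/63 + 10·8/63 + 13·4/63 + 16·2/63 + 19·1/63
 = 128/63 + 16/9 + 80/63 + 52/63 + 32/63 + 19/63
 = 47/7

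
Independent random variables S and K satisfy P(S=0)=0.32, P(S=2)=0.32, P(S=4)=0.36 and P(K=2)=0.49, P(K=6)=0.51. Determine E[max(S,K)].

4.3928

E[max(S,K)] = Σ_s Σ_k max(s,k) · P(S=s)P(K=k)
 = 2·0.1568 + 6·0.1632 + 2·0.1568 + 6·0.1632 + 4·0.1764 + 6·0.1836
 = 0.3136 + 0.9792 + 0.3136 + 0.9792 + 0.7056 + 1.1016
 = 4.3928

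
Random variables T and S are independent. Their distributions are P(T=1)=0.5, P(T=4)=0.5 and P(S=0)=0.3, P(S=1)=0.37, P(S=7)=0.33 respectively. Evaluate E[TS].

6.7

E[TS] = Σ_t Σ_s ts · P(T=t)P(S=s)
 = 0·0.15 + 1·0.185 + 7·0.165 + 0·0.15 + 4·0.185 + 28·0.165
 = 0 + 0.185 + 1.155 + 0 + 0.74 + 4.62
 = 6.7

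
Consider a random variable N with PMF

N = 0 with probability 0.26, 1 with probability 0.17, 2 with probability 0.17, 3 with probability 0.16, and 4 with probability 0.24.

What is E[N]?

E[N] = Σ n·P(N=n)
 = 0·0.26 + 1·0.17 + 2·0.17 + 3·0.16 + 4·0.24
 = 0 + 0.17 + 0.34 + 0.48 + 0.96
 = 1.95

1.95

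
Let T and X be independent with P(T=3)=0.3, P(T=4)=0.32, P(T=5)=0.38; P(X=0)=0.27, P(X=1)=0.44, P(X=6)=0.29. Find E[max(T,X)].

4.6368

E[max(T,X)] = Σ_t Σ_x max(t,x) · P(T=t)P(X=x)
 = 3·0.081 + 3·0.132 + 6·0.087 + 4·0.0864 + 4·0.1408 + 6·0.0928 + 5·0.1026 + 5·0.1672 + 6·0.1102
 = 0.243 + 0.396 + 0.522 + 0.3456 + 0.5632 + 0.5568 + 0.513 + 0.836 + 0.6612
 = 4.6368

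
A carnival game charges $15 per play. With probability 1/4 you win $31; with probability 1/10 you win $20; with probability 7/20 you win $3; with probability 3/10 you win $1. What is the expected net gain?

-3.9

E[payout] = 31·1/4 + 20·1/10 + 3·7/20 + 1·3/10
 = 31/4 + 2 + 21/20 + 3/10
 = 111/10
Net = 111/10 - 15 = -39/10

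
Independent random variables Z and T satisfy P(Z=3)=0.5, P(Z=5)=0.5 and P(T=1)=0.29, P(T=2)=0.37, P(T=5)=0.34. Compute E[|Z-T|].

1.95

E[|Z-T|] = Σ_z Σ_t |z-t| · P(Z=z)P(T=t)
 = 2·0.145 + 1·0.185 + 2·0.17 + 4·0.145 + 3·0.185 + 0·0.17
 = 0.29 + 0.185 + 0.34 + 0.58 + 0.555 + 0
 = 1.95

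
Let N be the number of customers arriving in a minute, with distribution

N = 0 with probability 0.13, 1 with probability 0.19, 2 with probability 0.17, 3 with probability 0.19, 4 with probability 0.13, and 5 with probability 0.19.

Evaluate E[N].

2.57

E[N] = Σ n·P(N=n)
 = 0·0.13 + 1·0.19 + 2·0.17 + 3·0.19 + 4·0.13 + 5·0.19
 = 0 + 0.19 + 0.34 + 0.57 + 0.52 + 0.95
 = 2.57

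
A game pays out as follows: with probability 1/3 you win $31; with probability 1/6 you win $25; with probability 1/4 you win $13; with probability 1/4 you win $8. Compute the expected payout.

19.75

E[payout] = 31·1/3 + 25·1/6 + 13·1/4 + 8·1/4
 = 31/3 + 25/6 + 13/4 + 2
 = 79/4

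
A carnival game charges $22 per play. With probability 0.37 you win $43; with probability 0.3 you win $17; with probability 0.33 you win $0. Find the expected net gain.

E[payout] = 43·0.37 + 17·0.3 + 0·0.33
 = 15.91 + 5.1 + 0
 = 21.01
Net = 21.01 - 22 = -0.99

-0.99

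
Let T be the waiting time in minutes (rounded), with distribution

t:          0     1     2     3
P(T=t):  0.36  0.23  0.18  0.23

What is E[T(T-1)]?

E[T(T-1)] = Σ t(t-1)·P(T=t)
 = 0·0.36 + 0·0.23 + 2·0.18 + 6·0.23
 = 0 + 0 + 0.36 + 1.38
 = 1.74

1.74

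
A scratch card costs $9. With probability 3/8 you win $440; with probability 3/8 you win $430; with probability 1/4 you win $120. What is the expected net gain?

347.25

E[payout] = 440·3/8 + 430·3/8 + 120·1/4
 = 165 + 645/4 + 30
 = 1425/4
Net = 1425/4 - 9 = 1389/4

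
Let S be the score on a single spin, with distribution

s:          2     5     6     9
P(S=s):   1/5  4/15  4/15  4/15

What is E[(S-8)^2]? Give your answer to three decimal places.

10.933

E[(S-8)^2] = Σ (s-8)^2·P(S=s)
 = 36·1/5 + 9·4/15 + 4·4/15 + 1·4/15
 = 36/5 + 12/5 + 16/15 + 4/15
 = 164/15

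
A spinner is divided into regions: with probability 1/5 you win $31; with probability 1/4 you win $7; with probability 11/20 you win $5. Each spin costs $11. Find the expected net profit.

E[payout] = 31·1/5 + 7·1/4 + 5·11/20
 = 31/5 + 7/4 + 11/4
 = 107/10
Net = 107/10 - 11 = -3/10

-0.3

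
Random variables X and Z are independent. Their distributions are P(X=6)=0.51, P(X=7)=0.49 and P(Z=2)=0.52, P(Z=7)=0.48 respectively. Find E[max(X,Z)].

E[max(X,Z)] = Σ_x Σ_z max(x,z) · P(X=x)P(Z=z)
 = 6·0.2652 + 7·0.2448 + 7·0.2548 + 7·0.2352
 = 1.5912 + 1.7136 + 1.7836 + 1.6464
 = 6.7348

6.7348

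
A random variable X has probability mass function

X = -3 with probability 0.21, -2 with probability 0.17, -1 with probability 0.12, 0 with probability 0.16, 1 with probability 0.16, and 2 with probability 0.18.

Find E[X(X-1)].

4.14

E[X(X-1)] = Σ x(x-1)·P(X=x)
 = 12·0.21 + 6·0.17 + 2·0.12 + 0·0.16 + 0·0.16 + 2·0.18
 = 2.52 + 1.02 + 0.24 + 0 + 0 + 0.36
 = 4.14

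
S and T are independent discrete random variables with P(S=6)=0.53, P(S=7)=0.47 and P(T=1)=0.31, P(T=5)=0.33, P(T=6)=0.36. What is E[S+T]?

E[S+T] = Σ_s Σ_t (s+t) · P(S=s)P(T=t)
 = 7·0.1643 + 11·0.1749 + 12·0.1908 + 8·0.1457 + 12·0.1551 + 13·0.1692
 = 1.1501 + 1.9239 + 2.2896 + 1.1656 + 1.8612 + 2.1996
 = 10.59

10.59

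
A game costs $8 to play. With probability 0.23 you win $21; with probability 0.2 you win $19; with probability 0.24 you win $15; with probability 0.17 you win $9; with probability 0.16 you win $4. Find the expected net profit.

E[payout] = 21·0.23 + 19·0.2 + 15·0.24 + 9·0.17 + 4·0.16
 = 4.83 + 3.8 + 3.6 + 1.53 + 0.64
 = 14.4
Net = 14.4 - 8 = 6.4

6.4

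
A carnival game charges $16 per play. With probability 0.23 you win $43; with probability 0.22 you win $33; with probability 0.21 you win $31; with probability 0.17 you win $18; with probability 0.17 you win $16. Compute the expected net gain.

13.44

E[payout] = 43·0.23 + 33·0.22 + 31·0.21 + 18·0.17 + 16·0.17
 = 9.89 + 7.26 + 6.51 + 3.06 + 2.72
 = 29.44
Net = 29.44 - 16 = 13.44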